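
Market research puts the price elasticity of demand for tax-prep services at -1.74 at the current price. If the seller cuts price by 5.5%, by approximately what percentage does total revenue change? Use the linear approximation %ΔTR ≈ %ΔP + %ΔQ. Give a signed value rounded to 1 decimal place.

+4.1%

%ΔQ ≈ Ed × %ΔP = (-1.74) × (-5.5%) = +9.5700%
%ΔTR ≈ %ΔP + %ΔQ = (-5.5%) + (+9.5700%) = +4.0700%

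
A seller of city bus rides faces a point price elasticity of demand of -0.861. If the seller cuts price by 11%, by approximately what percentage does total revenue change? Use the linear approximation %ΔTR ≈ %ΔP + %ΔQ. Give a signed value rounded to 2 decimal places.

-1.53%

%ΔQ ≈ Ed × %ΔP = (-0.861) × (-11%) = +9.4710%
%ΔTR ≈ %ΔP + %ΔQ = (-11%) + (+9.4710%) = -1.5290%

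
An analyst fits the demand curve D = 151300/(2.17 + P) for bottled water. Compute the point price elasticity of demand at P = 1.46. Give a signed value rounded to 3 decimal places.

dD/dP = −151300/(2.17 + P)² = -11482.2. At P = 1.46, D = 41680.4.
Ed = (dD/dP)·(P/D) = (-11482.2) × (1.46/41680.4) = -0.40220…

-0.402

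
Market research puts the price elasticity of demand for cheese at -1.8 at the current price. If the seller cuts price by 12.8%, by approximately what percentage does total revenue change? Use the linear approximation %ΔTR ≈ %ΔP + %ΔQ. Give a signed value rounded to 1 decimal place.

+10.2%

%ΔQ ≈ Ed × %ΔP = (-1.8) × (-12.8%) = +23.0400%
%ΔTR ≈ %ΔP + %ΔQ = (-12.8%) + (+23.0400%) = +10.2400%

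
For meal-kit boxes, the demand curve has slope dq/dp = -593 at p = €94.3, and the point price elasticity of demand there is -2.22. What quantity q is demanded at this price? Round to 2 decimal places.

Ed = (dq/dp)·(p/q) ⇒ q = (dq/dp)·p/Ed = (-593)·94.3/(-2.22) = 25189.1441…

25189.14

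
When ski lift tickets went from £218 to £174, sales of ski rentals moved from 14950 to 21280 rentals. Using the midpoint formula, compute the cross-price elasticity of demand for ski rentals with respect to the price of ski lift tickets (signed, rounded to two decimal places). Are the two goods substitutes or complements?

-1.56; complements

%ΔQ_{ski rentals} = (21280 − 14950)/avg = 6330/18115 = 0.349434…
%ΔP_{ski lift tickets} = (174 − 218)/avg = -44/196 = -0.224489…
E_cross = (6330/18115) / (-44/196) = -1.5565…
E_cross < 0 ⇒ the goods are complements.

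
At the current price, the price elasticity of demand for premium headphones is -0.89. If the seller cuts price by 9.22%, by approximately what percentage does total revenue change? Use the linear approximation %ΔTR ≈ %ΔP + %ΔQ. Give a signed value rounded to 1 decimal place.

-1.0%

%ΔQ ≈ Ed × %ΔP = (-0.89) × (-9.22%) = +8.2058%
%ΔTR ≈ %ΔP + %ΔQ = (-9.22%) + (+8.2058%) = -1.0142%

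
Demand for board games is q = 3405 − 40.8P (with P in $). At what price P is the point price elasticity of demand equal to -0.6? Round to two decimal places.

31.30

Ed = −40.8P/(3405 − 40.8P). Set this equal to -0.6:
40.8P = 0.6·(3405 − 40.8P) ⇒ 40.8P(1 + 0.6) = 0.6·3405
P = 0.6·3405 / (40.8·1.6) = 31.2959…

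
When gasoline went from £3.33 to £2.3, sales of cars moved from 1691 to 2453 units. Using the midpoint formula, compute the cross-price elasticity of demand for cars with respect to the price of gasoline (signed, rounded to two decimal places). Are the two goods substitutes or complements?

-1.01; complements

%ΔQ_{cars} = (2453 − 1691)/avg = 762/2072 = 0.367760…
%ΔP_{gasoline} = (2.3 − 3.33)/avg = -1.03/2.815 = -0.365896…
E_cross = (762/2072) / (-1.03/2.815) = -1.0050…
E_cross < 0 ⇒ the goods are complements.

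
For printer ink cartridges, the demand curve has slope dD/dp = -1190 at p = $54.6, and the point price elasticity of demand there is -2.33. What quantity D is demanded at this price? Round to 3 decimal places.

27885.837

Ed = (dD/dp)·(p/D) ⇒ D = (dD/dp)·p/Ed = (-1190)·54.6/(-2.33) = 27885.83690…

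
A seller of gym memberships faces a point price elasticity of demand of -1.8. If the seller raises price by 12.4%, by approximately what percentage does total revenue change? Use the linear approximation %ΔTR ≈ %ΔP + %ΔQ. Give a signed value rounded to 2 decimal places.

-9.92%

%ΔQ ≈ Ed × %ΔP = (-1.8) × (+12.4%) = -22.3200%
%ΔTR ≈ %ΔP + %ΔQ = (+12.4%) + (-22.3200%) = -9.9200%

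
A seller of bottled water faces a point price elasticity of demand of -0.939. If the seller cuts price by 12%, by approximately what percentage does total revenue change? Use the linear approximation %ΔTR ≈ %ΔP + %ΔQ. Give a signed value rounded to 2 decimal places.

%ΔQ ≈ Ed × %ΔP = (-0.939) × (-12%) = +11.2680%
%ΔTR ≈ %ΔP + %ΔQ = (-12%) + (+11.2680%) = -0.7320%

-0.73%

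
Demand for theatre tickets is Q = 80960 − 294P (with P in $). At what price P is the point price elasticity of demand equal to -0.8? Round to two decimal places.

122.39

Ed = −294P/(80960 − 294P). Set this equal to -0.8:
294P = 0.8·(80960 − 294P) ⇒ 294P(1 + 0.8) = 0.8·80960
P = 0.8·80960 / (294·1.8) = 122.3885…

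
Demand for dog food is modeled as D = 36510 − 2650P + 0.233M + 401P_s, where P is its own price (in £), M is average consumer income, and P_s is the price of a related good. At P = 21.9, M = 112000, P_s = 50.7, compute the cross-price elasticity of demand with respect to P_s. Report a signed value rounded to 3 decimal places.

At the given values, D = 36510 − 2650(21.9) + 0.233(112000) + 401(50.7) = 24901.7.
∂D/∂P_s = 401.
E = (401) × (50.7/24901.7) = 0.81643…

0.816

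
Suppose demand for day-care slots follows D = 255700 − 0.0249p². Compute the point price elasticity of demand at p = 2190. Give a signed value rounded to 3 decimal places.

dD/dp = −2·0.0249·p = -109.062. At p = 2190, D = 136277.11.
Ed = (dD/dp)·(p/D) = (-109.062) × (2190/136277.11) = -1.75264…

-1.753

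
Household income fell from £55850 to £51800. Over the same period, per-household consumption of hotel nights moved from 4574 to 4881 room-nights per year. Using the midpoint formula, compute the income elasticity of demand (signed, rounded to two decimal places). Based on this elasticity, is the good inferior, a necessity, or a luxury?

%ΔQ = (4881 − 4574)/[( 4574 + 4881)/2] = 307/4727.5 = 0.064939…
%ΔIncome = (51800 − 55850)/[( 55850 + 51800)/2] = -4050/53825 = -0.075243…
E_income = (307/4727.5) / (-4050/53825) = -0.8630…
E_income < 0 ⇒ inferior good.

-0.86; inferior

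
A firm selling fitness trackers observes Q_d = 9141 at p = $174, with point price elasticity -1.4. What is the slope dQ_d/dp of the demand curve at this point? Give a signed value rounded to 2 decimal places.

-73.55

Ed = (dQ_d/dp)·(p/Q_d) ⇒ dQ_d/dp = Ed·Q_d/p = (-1.4)·9141/174 = -73.5482…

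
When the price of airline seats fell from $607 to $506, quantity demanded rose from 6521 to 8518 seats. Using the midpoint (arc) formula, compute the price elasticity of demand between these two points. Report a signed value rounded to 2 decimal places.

%ΔQ = (8518 − 6521) / [(6521 + 8518)/2] = 1997/7519.5 = 0.265576…
%ΔP = (506 − 607) / [(607 + 506)/2] = -101/556.5 = -0.181491…
Arc Ed = %ΔQ / %ΔP = (1997/7519.5) / (-101/556.5) = -1.4632…

-1.46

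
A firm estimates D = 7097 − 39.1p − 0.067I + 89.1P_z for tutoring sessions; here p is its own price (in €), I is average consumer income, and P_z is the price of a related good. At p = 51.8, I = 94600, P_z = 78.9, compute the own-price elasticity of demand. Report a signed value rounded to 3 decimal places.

-0.351

At the given values, D = 7097 − 39.1(51.8) − 0.067(94600) + 89.1(78.9) = 5763.41.
∂D/∂p = −39.1.
E = (-39.1) × (51.8/5763.41) = -0.35142…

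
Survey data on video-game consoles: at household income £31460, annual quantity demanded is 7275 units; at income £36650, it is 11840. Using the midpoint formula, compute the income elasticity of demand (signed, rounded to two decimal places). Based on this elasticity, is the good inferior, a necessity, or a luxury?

3.13; luxury

%ΔQ = (11840 − 7275)/[( 7275 + 11840)/2] = 4565/9557.5 = 0.477635…
%ΔIncome = (36650 − 31460)/[( 31460 + 36650)/2] = 5190/34055 = 0.152400…
E_income = (4565/9557.5) / (5190/34055) = 3.1340…
E_income > 1 ⇒ normal good, luxury.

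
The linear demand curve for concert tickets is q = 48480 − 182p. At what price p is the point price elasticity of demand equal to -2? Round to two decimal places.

177.58

Ed = −182p/(48480 − 182p). Set this equal to -2:
182p = 2·(48480 − 182p) ⇒ 182p(1 + 2) = 2·48480
p = 2·48480 / (182·3) = 177.5824…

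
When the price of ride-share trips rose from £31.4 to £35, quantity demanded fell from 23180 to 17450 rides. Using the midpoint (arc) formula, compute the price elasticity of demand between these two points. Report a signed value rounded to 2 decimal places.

%ΔQ = (17450 − 23180) / [(23180 + 17450)/2] = -5730/20315 = -0.282057…
%ΔP = (35 − 31.4) / [(31.4 + 35)/2] = 3.6/33.2 = 0.108433…
Arc Ed = %ΔQ / %ΔP = (-5730/20315) / (3.6/33.2) = -2.6011…

-2.60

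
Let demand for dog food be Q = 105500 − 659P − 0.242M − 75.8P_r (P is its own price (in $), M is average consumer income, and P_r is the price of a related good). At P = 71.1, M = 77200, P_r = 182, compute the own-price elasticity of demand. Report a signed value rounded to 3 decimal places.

-1.791

At the given values, Q = 105500 − 659(71.1) − 0.242(77200) − 75.8(182) = 26167.1.
∂Q/∂P = −659.
E = (-659) × (71.1/26167.1) = -1.79060…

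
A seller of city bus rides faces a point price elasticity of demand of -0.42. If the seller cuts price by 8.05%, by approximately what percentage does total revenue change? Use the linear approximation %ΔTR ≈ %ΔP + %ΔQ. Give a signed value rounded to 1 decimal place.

-4.7%

%ΔQ ≈ Ed × %ΔP = (-0.42) × (-8.05%) = +3.3810%
%ΔTR ≈ %ΔP + %ΔQ = (-8.05%) + (+3.3810%) = -4.6690%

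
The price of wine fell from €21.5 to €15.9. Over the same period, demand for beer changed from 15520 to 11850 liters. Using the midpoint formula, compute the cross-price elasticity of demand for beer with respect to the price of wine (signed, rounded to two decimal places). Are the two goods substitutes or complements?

%ΔQ_{beer} = (11850 − 15520)/avg = -3670/13685 = -0.268176…
%ΔP_{wine} = (15.9 − 21.5)/avg = -5.6/18.7 = -0.299465…
E_cross = (-3670/13685) / (-5.6/18.7) = 0.8955…
E_cross > 0 ⇒ the goods are substitutes.

0.90; substitutes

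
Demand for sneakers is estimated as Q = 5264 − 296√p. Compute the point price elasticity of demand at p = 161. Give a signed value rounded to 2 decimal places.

dQ/dp = −296/(2√p) = -11.664. At p = 161, Q = 1508.18.
Ed = (dQ/dp)·(p/Q) = (-11.664) × (161/1508.18) = -1.2451…

-1.25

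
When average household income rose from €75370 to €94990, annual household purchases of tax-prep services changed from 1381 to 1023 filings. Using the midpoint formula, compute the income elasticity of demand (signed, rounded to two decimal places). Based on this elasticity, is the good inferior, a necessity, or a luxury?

%ΔQ = (1023 − 1381)/[( 1381 + 1023)/2] = -358/1202 = -0.297836…
%ΔIncome = (94990 − 75370)/[( 75370 + 94990)/2] = 19620/85180 = 0.230335…
E_income = (-358/1202) / (19620/85180) = -1.2930…
E_income < 0 ⇒ inferior good.

-1.29; inferior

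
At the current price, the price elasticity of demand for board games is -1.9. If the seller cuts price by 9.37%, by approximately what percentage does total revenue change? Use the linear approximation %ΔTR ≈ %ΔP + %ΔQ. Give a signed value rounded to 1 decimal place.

%ΔQ ≈ Ed × %ΔP = (-1.9) × (-9.37%) = +17.8030%
%ΔTR ≈ %ΔP + %ΔQ = (-9.37%) + (+17.8030%) = +8.4330%

+8.4%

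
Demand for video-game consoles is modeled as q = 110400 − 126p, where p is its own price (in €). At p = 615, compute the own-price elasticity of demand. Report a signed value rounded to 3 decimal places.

-2.355

At the given values, q = 110400 − 126(615) = 32910.
∂q/∂p = −126.
E = (-126) × (615/32910) = -2.35460…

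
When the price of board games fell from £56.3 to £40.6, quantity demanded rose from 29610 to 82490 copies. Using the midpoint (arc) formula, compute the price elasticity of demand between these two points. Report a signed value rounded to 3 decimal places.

-2.911

%ΔQ = (82490 − 29610) / [(29610 + 82490)/2] = 52880/56050 = 0.943443…
%ΔP = (40.6 − 56.3) / [(56.3 + 40.6)/2] = -15.7/48.45 = -0.324045…
Arc Ed = %ΔQ / %ΔP = (52880/56050) / (-15.7/48.45) = -2.91145…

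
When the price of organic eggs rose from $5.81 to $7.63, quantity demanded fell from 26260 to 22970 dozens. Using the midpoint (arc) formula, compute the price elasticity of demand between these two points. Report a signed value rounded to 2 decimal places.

-0.49

%ΔQ = (22970 − 26260) / [(26260 + 22970)/2] = -3290/24615 = -0.133658…
%ΔP = (7.63 − 5.81) / [(5.81 + 7.63)/2] = 1.82/6.72 = 0.270833…
Arc Ed = %ΔQ / %ΔP = (-3290/24615) / (1.82/6.72) = -0.4935…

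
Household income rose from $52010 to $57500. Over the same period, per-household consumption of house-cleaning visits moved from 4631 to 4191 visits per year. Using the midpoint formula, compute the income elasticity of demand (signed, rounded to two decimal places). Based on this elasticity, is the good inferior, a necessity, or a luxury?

-0.99; inferior

%ΔQ = (4191 − 4631)/[( 4631 + 4191)/2] = -440/4411 = -0.099750…
%ΔIncome = (57500 − 52010)/[( 52010 + 57500)/2] = 5490/54755 = 0.100264…
E_income = (-440/4411) / (5490/54755) = -0.9948…
E_income < 0 ⇒ inferior good.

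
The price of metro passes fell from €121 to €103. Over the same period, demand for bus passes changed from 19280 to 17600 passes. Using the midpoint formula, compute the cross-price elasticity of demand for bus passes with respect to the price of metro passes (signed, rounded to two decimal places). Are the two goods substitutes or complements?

%ΔQ_{bus passes} = (17600 − 19280)/avg = -1680/18440 = -0.091106…
%ΔP_{metro passes} = (103 − 121)/avg = -18/112 = -0.160714…
E_cross = (-1680/18440) / (-18/112) = 0.5668…
E_cross > 0 ⇒ the goods are substitutes.

0.57; substitutes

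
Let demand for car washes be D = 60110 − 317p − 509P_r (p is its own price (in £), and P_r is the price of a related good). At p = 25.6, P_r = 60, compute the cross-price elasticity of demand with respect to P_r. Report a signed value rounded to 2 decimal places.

-1.42

At the given values, D = 60110 − 317(25.6) − 509(60) = 21454.8.
∂D/∂P_r = -509.
E = (-509) × (60/21454.8) = -1.4234…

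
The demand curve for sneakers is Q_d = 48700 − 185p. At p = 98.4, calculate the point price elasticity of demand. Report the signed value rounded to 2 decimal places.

dQ_d/dp = −185. At p = 98.4, Q_d = 48700 − 185(98.4) = 30496.
Ed = (dQ_d/dp)·(p/Q_d) = −185 × (98.4/30496) = -0.5969…

-0.60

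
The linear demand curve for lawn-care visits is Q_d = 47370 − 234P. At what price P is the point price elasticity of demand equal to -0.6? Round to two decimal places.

Ed = −234P/(47370 − 234P). Set this equal to -0.6:
234P = 0.6·(47370 − 234P) ⇒ 234P(1 + 0.6) = 0.6·47370
P = 0.6·47370 / (234·1.6) = 75.9134…

75.91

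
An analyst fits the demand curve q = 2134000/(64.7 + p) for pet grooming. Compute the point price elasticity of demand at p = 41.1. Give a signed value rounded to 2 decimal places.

dq/dp = −2134000/(64.7 + p)² = -190.644. At p = 41.1, q = 20170.1.
Ed = (dq/dp)·(p/q) = (-190.644) × (41.1/20170.1) = -0.3884…

-0.39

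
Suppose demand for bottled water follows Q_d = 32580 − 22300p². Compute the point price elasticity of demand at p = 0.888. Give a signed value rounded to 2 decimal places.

-2.35

dQ_d/dp = −2·22300·p = -39604.8. At p = 0.888, Q_d = 14995.4688.
Ed = (dQ_d/dp)·(p/Q_d) = (-39604.8) × (0.888/14995.4688) = -2.3453…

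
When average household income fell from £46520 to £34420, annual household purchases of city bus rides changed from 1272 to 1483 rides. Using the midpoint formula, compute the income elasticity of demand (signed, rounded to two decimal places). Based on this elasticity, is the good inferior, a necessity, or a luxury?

-0.51; inferior

%ΔQ = (1483 − 1272)/[( 1272 + 1483)/2] = 211/1377.5 = 0.153176…
%ΔIncome = (34420 − 46520)/[( 46520 + 34420)/2] = -12100/40470 = -0.298986…
E_income = (211/1377.5) / (-12100/40470) = -0.5123…
E_income < 0 ⇒ inferior good.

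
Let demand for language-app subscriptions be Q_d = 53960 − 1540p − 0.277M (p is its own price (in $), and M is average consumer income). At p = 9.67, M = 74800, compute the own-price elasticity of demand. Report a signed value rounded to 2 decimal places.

At the given values, Q_d = 53960 − 1540(9.67) − 0.277(74800) = 18348.6.
∂Q_d/∂p = −1540.
E = (-1540) × (9.67/18348.6) = -0.8116…

-0.81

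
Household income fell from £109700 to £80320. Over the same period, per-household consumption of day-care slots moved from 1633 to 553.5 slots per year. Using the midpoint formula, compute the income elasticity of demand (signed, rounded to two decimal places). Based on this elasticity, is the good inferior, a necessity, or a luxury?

3.19; luxury

%ΔQ = (553.5 − 1633)/[( 1633 + 553.5)/2] = -1079.5/1093.25 = -0.987422…
%ΔIncome = (80320 − 109700)/[( 109700 + 80320)/2] = -29380/95010 = -0.309230…
E_income = (-1079.5/1093.25) / (-29380/95010) = 3.1931…
E_income > 1 ⇒ normal good, luxury.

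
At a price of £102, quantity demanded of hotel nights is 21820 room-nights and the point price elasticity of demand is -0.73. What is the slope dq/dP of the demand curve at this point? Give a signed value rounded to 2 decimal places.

Ed = (dq/dP)·(P/q) ⇒ dq/dP = Ed·q/P = (-0.73)·21820/102 = -156.1627…

-156.16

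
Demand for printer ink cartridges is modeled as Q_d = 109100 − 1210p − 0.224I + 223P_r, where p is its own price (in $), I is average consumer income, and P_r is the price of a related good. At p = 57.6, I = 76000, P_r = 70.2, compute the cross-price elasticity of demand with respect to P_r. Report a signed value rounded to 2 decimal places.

0.41

At the given values, Q_d = 109100 − 1210(57.6) − 0.224(76000) + 223(70.2) = 38034.6.
∂Q_d/∂P_r = 223.
E = (223) × (70.2/38034.6) = 0.4115…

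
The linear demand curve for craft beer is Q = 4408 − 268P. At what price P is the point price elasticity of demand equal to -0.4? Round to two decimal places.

4.70

Ed = −268P/(4408 − 268P). Set this equal to -0.4:
268P = 0.4·(4408 − 268P) ⇒ 268P(1 + 0.4) = 0.4·4408
P = 0.4·4408 / (268·1.4) = 4.6993…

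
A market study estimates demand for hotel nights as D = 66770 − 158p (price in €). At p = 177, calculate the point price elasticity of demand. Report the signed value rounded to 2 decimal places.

-0.72

dD/dp = −158. At p = 177, D = 66770 − 158(177) = 38804.
Ed = (dD/dp)·(p/D) = −158 × (177/38804) = -0.7206…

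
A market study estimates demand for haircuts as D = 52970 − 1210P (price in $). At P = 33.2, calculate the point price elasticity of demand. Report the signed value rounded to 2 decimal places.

dD/dP = −1210. At P = 33.2, D = 52970 − 1210(33.2) = 12798.
Ed = (dD/dP)·(P/D) = −1210 × (33.2/12798) = -3.1389…

-3.14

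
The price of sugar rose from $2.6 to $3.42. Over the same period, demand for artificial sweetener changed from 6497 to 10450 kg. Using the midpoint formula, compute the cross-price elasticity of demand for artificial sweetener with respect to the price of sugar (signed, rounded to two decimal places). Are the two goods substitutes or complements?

%ΔQ_{artificial sweetener} = (10450 − 6497)/avg = 3953/8473.5 = 0.466513…
%ΔP_{sugar} = (3.42 − 2.6)/avg = 0.82/3.01 = 0.272425…
E_cross = (3953/8473.5) / (0.82/3.01) = 1.7124…
E_cross > 0 ⇒ the goods are substitutes.

1.71; substitutes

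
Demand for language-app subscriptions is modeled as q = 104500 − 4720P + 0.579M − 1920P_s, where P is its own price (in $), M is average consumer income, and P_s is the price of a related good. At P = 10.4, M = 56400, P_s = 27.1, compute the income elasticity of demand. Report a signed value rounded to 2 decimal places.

At the given values, q = 104500 − 4720(10.4) + 0.579(56400) − 1920(27.1) = 36035.6.
∂q/∂M = 0.579.
E = (0.579) × (56400/36035.6) = 0.9062…

0.91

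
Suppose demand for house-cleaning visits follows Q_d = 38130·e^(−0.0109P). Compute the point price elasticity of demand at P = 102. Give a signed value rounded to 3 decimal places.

-1.112

dQ_d/dP = −0.0109·Q_d = -136.724. At P = 102, Q_d = 12543.5.
Ed = (dQ_d/dP)·(P/Q_d) = (-136.724) × (102/12543.5) = -1.1118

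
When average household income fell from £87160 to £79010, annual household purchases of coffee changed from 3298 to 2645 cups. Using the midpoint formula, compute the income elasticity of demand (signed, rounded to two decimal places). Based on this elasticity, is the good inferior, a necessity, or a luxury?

2.24; luxury

%ΔQ = (2645 − 3298)/[( 3298 + 2645)/2] = -653/2971.5 = -0.219754…
%ΔIncome = (79010 − 87160)/[( 87160 + 79010)/2] = -8150/83085 = -0.098092…
E_income = (-653/2971.5) / (-8150/83085) = 2.2402…
E_income > 1 ⇒ normal good, luxury.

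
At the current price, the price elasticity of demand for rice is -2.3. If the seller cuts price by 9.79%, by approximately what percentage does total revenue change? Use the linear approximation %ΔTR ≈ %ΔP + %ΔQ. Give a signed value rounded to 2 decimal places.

+12.73%

%ΔQ ≈ Ed × %ΔP = (-2.3) × (-9.79%) = +22.5170%
%ΔTR ≈ %ΔP + %ΔQ = (-9.79%) + (+22.5170%) = +12.7270%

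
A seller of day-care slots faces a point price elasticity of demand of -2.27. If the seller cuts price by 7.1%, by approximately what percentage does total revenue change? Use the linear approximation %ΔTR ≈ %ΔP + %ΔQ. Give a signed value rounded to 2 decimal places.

+9.02%

%ΔQ ≈ Ed × %ΔP = (-2.27) × (-7.1%) = +16.1170%
%ΔTR ≈ %ΔP + %ΔQ = (-7.1%) + (+16.1170%) = +9.0170%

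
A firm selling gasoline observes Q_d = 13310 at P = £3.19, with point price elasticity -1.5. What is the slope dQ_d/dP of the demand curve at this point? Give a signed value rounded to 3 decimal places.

Ed = (dQ_d/dP)·(P/Q_d) ⇒ dQ_d/dP = Ed·Q_d/P = (-1.5)·13310/3.19 = -6258.62068…

-6258.621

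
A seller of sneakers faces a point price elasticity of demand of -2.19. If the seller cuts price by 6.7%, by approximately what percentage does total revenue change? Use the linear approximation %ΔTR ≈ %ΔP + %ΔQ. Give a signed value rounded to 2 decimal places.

+7.97%

%ΔQ ≈ Ed × %ΔP = (-2.19) × (-6.7%) = +14.6730%
%ΔTR ≈ %ΔP + %ΔQ = (-6.7%) + (+14.6730%) = +7.9730%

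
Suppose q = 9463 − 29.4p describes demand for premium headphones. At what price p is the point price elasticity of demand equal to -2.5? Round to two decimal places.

Ed = −29.4p/(9463 − 29.4p). Set this equal to -2.5:
29.4p = 2.5·(9463 − 29.4p) ⇒ 29.4p(1 + 2.5) = 2.5·9463
p = 2.5·9463 / (29.4·3.5) = 229.9076…

229.91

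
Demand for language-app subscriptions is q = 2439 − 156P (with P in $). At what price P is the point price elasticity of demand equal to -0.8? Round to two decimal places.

6.95

Ed = −156P/(2439 − 156P). Set this equal to -0.8:
156P = 0.8·(2439 − 156P) ⇒ 156P(1 + 0.8) = 0.8·2439
P = 0.8·2439 / (156·1.8) = 6.9487…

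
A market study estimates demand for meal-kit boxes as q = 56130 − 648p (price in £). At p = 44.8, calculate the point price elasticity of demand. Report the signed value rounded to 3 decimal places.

-1.071

dq/dp = −648. At p = 44.8, q = 56130 − 648(44.8) = 27099.6.
Ed = (dq/dp)·(p/q) = −648 × (44.8/27099.6) = -1.07124…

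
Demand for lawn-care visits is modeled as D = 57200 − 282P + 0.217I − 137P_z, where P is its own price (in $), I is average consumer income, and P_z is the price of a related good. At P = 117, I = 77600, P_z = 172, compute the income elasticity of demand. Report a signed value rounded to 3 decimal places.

0.963

At the given values, D = 57200 − 282(117) + 0.217(77600) − 137(172) = 17481.2.
∂D/∂I = 0.217.
E = (0.217) × (77600/17481.2) = 0.96327…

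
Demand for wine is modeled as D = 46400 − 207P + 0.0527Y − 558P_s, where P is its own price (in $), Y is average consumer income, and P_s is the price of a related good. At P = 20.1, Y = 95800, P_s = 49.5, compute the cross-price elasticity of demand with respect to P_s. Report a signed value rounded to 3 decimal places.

-1.404

At the given values, D = 46400 − 207(20.1) + 0.0527(95800) − 558(49.5) = 19666.96.
∂D/∂P_s = -558.
E = (-558) × (49.5/19666.96) = -1.40443…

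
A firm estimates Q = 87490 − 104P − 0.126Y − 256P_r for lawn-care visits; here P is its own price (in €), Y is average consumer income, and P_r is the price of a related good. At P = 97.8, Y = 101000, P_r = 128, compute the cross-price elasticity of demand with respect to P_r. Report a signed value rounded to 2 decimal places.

At the given values, Q = 87490 − 104(97.8) − 0.126(101000) − 256(128) = 31824.8.
∂Q/∂P_r = -256.
E = (-256) × (128/31824.8) = -1.0296…

-1.03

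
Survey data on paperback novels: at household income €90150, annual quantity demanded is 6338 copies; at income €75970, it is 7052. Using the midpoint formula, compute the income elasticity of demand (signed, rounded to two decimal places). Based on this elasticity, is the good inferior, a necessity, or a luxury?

%ΔQ = (7052 − 6338)/[( 6338 + 7052)/2] = 714/6695 = 0.106646…
%ΔIncome = (75970 − 90150)/[( 90150 + 75970)/2] = -14180/83060 = -0.170719…
E_income = (714/6695) / (-14180/83060) = -0.6246…
E_income < 0 ⇒ inferior good.

-0.62; inferior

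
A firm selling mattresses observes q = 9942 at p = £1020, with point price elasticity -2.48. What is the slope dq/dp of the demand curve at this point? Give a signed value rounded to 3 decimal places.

-24.173

Ed = (dq/dp)·(p/q) ⇒ dq/dp = Ed·q/p = (-2.48)·9942/1020 = -24.17270…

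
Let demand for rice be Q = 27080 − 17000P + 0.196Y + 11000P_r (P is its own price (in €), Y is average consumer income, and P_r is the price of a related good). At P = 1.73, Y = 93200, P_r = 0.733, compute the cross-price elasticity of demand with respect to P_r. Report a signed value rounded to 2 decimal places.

At the given values, Q = 27080 − 17000(1.73) + 0.196(93200) + 11000(0.733) = 24000.2.
∂Q/∂P_r = 11000.
E = (11000) × (0.733/24000.2) = 0.3359…

0.34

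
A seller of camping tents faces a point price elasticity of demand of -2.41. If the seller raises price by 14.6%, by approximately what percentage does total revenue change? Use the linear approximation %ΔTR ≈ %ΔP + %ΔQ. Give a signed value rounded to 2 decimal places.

-20.59%

%ΔQ ≈ Ed × %ΔP = (-2.41) × (+14.6%) = -35.1860%
%ΔTR ≈ %ΔP + %ΔQ = (+14.6%) + (-35.1860%) = -20.5860%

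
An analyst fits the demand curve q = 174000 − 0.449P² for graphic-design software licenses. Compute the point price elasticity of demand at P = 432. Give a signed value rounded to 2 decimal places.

dq/dP = −2·0.449·P = -387.936. At P = 432, q = 90205.824.
Ed = (dq/dP)·(P/q) = (-387.936) × (432/90205.824) = -1.8578…

-1.86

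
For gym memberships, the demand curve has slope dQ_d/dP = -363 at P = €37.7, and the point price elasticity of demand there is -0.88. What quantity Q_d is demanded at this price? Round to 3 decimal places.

Ed = (dQ_d/dP)·(P/Q_d) ⇒ Q_d = (dQ_d/dP)·P/Ed = (-363)·37.7/(-0.88) = 15551.25

15551.250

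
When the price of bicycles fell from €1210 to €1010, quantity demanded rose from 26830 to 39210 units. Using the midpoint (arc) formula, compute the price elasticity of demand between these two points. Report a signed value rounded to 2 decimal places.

-2.08

%ΔQ = (39210 − 26830) / [(26830 + 39210)/2] = 12380/33020 = 0.374924…
%ΔP = (1010 − 1210) / [(1210 + 1010)/2] = -200/1110 = -0.180180…
Arc Ed = %ΔQ / %ΔP = (12380/33020) / (-200/1110) = -2.0808…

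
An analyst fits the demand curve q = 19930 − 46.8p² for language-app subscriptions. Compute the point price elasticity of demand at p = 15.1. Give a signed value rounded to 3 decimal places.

dq/dp = −2·46.8·p = -1413.36. At p = 15.1, q = 9259.132.
Ed = (dq/dp)·(p/q) = (-1413.36) × (15.1/9259.132) = -2.30493…

-2.305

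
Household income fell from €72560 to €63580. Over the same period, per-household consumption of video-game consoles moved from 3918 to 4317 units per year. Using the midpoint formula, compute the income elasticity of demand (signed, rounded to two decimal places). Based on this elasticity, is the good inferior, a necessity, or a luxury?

%ΔQ = (4317 − 3918)/[( 3918 + 4317)/2] = 399/4117.5 = 0.096903…
%ΔIncome = (63580 − 72560)/[( 72560 + 63580)/2] = -8980/68070 = -0.131923…
E_income = (399/4117.5) / (-8980/68070) = -0.7345…
E_income < 0 ⇒ inferior good.

-0.73; inferior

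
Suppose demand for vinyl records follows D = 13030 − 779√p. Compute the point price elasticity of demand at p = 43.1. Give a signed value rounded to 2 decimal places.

-0.32

dD/dp = −779/(2√p) = -59.3292. At p = 43.1, D = 7915.82.
Ed = (dD/dp)·(p/D) = (-59.3292) × (43.1/7915.82) = -0.3230…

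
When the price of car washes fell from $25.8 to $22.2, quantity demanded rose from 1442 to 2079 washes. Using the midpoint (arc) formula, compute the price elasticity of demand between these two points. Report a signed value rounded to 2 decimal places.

%ΔQ = (2079 − 1442) / [(1442 + 2079)/2] = 637/1760.5 = 0.361829…
%ΔP = (22.2 − 25.8) / [(25.8 + 22.2)/2] = -3.6/24 = -0.15
Arc Ed = %ΔQ / %ΔP = (637/1760.5) / (-3.6/24) = -2.4121…

-2.41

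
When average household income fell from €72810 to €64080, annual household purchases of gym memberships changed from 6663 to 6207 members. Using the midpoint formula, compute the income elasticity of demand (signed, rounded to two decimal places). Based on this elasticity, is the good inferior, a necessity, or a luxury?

%ΔQ = (6207 − 6663)/[( 6663 + 6207)/2] = -456/6435 = -0.070862…
%ΔIncome = (64080 − 72810)/[( 72810 + 64080)/2] = -8730/68445 = -0.127547…
E_income = (-456/6435) / (-8730/68445) = 0.5555…
0 < E_income < 1 ⇒ normal good, necessity.

0.56; necessity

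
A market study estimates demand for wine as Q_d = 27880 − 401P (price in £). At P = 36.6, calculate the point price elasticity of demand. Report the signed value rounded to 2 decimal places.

dQ_d/dP = −401. At P = 36.6, Q_d = 27880 − 401(36.6) = 13203.4.
Ed = (dQ_d/dP)·(P/Q_d) = −401 × (36.6/13203.4) = -1.1115…

-1.11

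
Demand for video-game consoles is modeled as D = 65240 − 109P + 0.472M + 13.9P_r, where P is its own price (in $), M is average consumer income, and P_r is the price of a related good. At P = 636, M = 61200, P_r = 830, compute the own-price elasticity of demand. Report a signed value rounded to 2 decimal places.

-1.91

At the given values, D = 65240 − 109(636) + 0.472(61200) + 13.9(830) = 36339.4.
∂D/∂P = −109.
E = (-109) × (636/36339.4) = -1.9076…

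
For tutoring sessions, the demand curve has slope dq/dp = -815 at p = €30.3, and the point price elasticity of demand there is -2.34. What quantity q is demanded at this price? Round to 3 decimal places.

10553.205

Ed = (dq/dp)·(p/q) ⇒ q = (dq/dp)·p/Ed = (-815)·30.3/(-2.34) = 10553.20512…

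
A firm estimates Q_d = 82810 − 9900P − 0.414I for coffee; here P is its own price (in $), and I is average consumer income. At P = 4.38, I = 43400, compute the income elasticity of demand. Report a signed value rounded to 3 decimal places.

At the given values, Q_d = 82810 − 9900(4.38) − 0.414(43400) = 21480.4.
∂Q_d/∂I = -0.414.
E = (-0.414) × (43400/21480.4) = -0.83646…

-0.836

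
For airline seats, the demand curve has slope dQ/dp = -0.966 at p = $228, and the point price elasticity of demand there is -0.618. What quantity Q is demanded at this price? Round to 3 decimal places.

Ed = (dQ/dp)·(p/Q) ⇒ Q = (dQ/dp)·p/Ed = (-0.966)·228/(-0.618) = 356.38834…

356.388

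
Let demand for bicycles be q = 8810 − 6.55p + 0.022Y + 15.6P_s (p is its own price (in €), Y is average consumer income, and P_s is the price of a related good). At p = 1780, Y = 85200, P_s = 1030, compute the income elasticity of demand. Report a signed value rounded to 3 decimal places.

At the given values, q = 8810 − 6.55(1780) + 0.022(85200) + 15.6(1030) = 15093.4.
∂q/∂Y = 0.022.
E = (0.022) × (85200/15093.4) = 0.12418…

0.124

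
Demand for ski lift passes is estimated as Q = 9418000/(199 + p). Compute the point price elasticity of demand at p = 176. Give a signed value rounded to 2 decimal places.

-0.47

dQ/dp = −9418000/(199 + p)² = -66.9724. At p = 176, Q = 25114.7.
Ed = (dQ/dp)·(p/Q) = (-66.9724) × (176/25114.7) = -0.4693…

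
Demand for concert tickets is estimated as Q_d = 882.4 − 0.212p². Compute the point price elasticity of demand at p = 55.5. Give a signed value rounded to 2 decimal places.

dQ_d/dp = −2·0.212·p = -23.532. At p = 55.5, Q_d = 229.387.
Ed = (dQ_d/dp)·(p/Q_d) = (-23.532) × (55.5/229.387) = -5.6935…

-5.69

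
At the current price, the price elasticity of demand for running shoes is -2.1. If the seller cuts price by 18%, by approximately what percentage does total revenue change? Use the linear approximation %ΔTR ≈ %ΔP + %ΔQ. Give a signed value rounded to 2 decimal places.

+19.80%

%ΔQ ≈ Ed × %ΔP = (-2.1) × (-18%) = +37.8000%
%ΔTR ≈ %ΔP + %ΔQ = (-18%) + (+37.8000%) = +19.8000%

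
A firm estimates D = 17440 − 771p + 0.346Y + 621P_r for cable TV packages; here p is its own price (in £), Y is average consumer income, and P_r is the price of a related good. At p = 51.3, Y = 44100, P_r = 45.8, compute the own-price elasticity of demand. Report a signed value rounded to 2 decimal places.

At the given values, D = 17440 − 771(51.3) + 0.346(44100) + 621(45.8) = 21588.1.
∂D/∂p = −771.
E = (-771) × (51.3/21588.1) = -1.8321…

-1.83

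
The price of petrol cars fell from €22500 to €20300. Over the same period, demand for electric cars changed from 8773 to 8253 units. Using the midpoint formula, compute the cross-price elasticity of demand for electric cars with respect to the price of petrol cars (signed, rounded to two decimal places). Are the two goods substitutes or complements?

0.59; substitutes

%ΔQ_{electric cars} = (8253 − 8773)/avg = -520/8513 = -0.061083…
%ΔP_{petrol cars} = (20300 − 22500)/avg = -2200/21400 = -0.102803…
E_cross = (-520/8513) / (-2200/21400) = 0.5941…
E_cross > 0 ⇒ the goods are substitutes.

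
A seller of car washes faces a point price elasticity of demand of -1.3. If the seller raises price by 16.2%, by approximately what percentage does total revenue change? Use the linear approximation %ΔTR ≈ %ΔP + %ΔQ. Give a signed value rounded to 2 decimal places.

%ΔQ ≈ Ed × %ΔP = (-1.3) × (+16.2%) = -21.0600%
%ΔTR ≈ %ΔP + %ΔQ = (+16.2%) + (-21.0600%) = -4.8600%

-4.86%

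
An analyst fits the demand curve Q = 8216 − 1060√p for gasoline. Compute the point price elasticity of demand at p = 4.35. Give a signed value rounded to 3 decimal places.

-0.184

dQ/dp = −1060/(2√p) = -254.116. At p = 4.35, Q = 6005.19.
Ed = (dQ/dp)·(p/Q) = (-254.116) × (4.35/6005.19) = -0.18407…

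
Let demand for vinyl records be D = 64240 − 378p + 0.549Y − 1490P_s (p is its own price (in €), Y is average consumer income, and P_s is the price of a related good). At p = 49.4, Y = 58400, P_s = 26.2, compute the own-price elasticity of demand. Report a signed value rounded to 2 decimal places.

-0.48

At the given values, D = 64240 − 378(49.4) + 0.549(58400) − 1490(26.2) = 38590.4.
∂D/∂p = −378.
E = (-378) × (49.4/38590.4) = -0.4838…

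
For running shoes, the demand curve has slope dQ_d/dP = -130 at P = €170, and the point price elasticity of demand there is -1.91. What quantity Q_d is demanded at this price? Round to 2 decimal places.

Ed = (dQ_d/dP)·(P/Q_d) ⇒ Q_d = (dQ_d/dP)·P/Ed = (-130)·170/(-1.91) = 11570.6806…

11570.68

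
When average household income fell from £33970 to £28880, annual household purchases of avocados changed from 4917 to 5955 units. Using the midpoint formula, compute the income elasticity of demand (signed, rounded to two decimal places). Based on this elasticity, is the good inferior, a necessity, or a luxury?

-1.18; inferior

%ΔQ = (5955 − 4917)/[( 4917 + 5955)/2] = 1038/5436 = 0.190949…
%ΔIncome = (28880 − 33970)/[( 33970 + 28880)/2] = -5090/31425 = -0.161972…
E_income = (1038/5436) / (-5090/31425) = -1.1788…
E_income < 0 ⇒ inferior good.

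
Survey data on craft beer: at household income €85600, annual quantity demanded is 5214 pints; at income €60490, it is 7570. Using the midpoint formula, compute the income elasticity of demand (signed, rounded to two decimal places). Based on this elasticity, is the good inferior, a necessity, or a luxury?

%ΔQ = (7570 − 5214)/[( 5214 + 7570)/2] = 2356/6392 = 0.368585…
%ΔIncome = (60490 − 85600)/[( 85600 + 60490)/2] = -25110/73045 = -0.343760…
E_income = (2356/6392) / (-25110/73045) = -1.0722…
E_income < 0 ⇒ inferior good.

-1.07; inferior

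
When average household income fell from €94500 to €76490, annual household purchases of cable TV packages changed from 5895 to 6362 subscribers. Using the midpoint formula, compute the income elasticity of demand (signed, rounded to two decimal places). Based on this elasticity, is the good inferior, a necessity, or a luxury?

%ΔQ = (6362 − 5895)/[( 5895 + 6362)/2] = 467/6128.5 = 0.076201…
%ΔIncome = (76490 − 94500)/[( 94500 + 76490)/2] = -18010/85495 = -0.210655…
E_income = (467/6128.5) / (-18010/85495) = -0.3617…
E_income < 0 ⇒ inferior good.

-0.36; inferior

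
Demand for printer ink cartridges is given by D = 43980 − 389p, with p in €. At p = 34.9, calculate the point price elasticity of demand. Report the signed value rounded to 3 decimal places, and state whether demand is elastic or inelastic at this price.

-0.447; inelastic

dD/dp = −389. At p = 34.9, D = 43980 − 389(34.9) = 30403.9.
Ed = (dD/dp)·(p/D) = −389 × (34.9/30403.9) = -0.44652…
|Ed| = 0.447 < 1, so demand is inelastic.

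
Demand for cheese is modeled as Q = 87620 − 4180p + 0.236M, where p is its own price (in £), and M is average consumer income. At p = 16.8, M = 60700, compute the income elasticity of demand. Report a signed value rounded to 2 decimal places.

0.45

At the given values, Q = 87620 − 4180(16.8) + 0.236(60700) = 31721.2.
∂Q/∂M = 0.236.
E = (0.236) × (60700/31721.2) = 0.4515…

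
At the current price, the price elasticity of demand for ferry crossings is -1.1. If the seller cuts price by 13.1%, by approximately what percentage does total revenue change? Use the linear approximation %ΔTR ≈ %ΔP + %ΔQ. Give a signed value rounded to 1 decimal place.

+1.3%

%ΔQ ≈ Ed × %ΔP = (-1.1) × (-13.1%) = +14.4100%
%ΔTR ≈ %ΔP + %ΔQ = (-13.1%) + (+14.4100%) = +1.3100%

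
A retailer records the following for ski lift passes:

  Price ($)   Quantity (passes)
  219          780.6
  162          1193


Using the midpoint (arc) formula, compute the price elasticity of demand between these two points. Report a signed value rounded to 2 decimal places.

%ΔQ = (1193 − 780.6) / [(780.6 + 1193)/2] = 412.4/986.8 = 0.417916…
%ΔP = (162 − 219) / [(219 + 162)/2] = -57/190.5 = -0.299212…
Arc Ed = %ΔQ / %ΔP = (412.4/986.8) / (-57/190.5) = -1.3967…

-1.40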